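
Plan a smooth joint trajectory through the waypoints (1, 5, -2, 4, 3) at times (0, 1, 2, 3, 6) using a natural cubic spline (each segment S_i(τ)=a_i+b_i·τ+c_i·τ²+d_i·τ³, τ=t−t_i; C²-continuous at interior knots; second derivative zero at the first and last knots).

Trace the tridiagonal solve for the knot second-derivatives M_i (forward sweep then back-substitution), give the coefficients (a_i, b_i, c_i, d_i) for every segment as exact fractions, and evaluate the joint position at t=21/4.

Δ: Δ0=4, Δ1=-7, Δ2=6, Δ3=-1/3
row 1: diag=4, rhs=-66; c'=1/4, d'=-33/2
row 2: denom=4−1·1/4=15/4; d'=(78−1·-33/2)/(15/4)=126/5
row 3: denom=8−1·4/15=116/15; d'=(-38−1·126/5)/(116/15)=-237/29
back: M3=-237/29
back: M2=126/5−4/15·-237/29=794/29
back: M1=-33/2−1/4·794/29=-677/29
M: M0=0, M1=-677/29, M2=794/29, M3=-237/29, M4=0
seg 0: a=1, c=M0/2=0, d=(M1−M0)/(6·1)=-677/174, b=Δ0−h0·(2M0+M1)/6=1373/174
seg 1: a=5, c=M1/2=-677/58, d=(M2−M1)/(6·1)=1471/174, b=Δ1−h1·(2M1+M2)/6=-329/87
seg 2: a=-2, c=M2/2=397/29, d=(M3−M2)/(6·1)=-1031/174, b=Δ2−h2·(2M2+M3)/6=-307/174
seg 3: a=4, c=M3/2=-237/58, d=(M4−M3)/(6·3)=79/174, b=Δ3−h3·(2M3+M4)/6=682/87
t_q=21/4 → seg 3, τ=9/4; S=4+682/87·τ+-237/58·τ²+79/174·τ³=22729/3712

  seg 0: a=1 b=1373/174 c=0 d=-677/174
  seg 1: a=5 b=-329/87 c=-677/58 d=1471/174
  seg 2: a=-2 b=-307/174 c=397/29 d=-1031/174
  seg 3: a=4 b=682/87 c=-237/58 d=79/174
S(21/4) = 22729/3712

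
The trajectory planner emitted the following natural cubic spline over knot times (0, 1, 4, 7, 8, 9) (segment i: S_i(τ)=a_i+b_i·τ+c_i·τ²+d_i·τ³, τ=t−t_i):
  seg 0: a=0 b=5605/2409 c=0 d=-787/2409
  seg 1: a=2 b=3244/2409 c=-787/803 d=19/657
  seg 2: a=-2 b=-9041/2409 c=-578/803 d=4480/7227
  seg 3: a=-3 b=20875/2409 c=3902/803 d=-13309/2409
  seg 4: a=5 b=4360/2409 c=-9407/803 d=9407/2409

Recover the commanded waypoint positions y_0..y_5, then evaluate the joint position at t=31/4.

y_0 = S_0(0) = a_0 = 0
y_1 = S_1(0) = a_1 = 2
y_2 = S_2(0) = a_2 = -2
y_3 = S_3(0) = a_3 = -3
y_4 = S_4(0) = a_4 = 5
y_5 = S_4(1) = -1
t_q=31/4 is in segment 3 (τ=3/4); S_3(τ)=200515/51392

y_0=0 y_1=2 y_2=-2 y_3=-3 y_4=5 y_5=-1
S(31/4) = 200515/51392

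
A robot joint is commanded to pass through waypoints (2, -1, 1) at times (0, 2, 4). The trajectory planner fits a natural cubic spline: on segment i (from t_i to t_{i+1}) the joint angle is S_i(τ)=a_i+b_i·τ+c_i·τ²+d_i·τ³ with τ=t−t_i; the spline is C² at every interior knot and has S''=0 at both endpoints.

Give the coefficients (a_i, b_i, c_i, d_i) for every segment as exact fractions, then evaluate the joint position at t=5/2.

Δ: Δ0=-3/2, Δ1=1
row 1: diag=8, rhs=15; c'=1/4, d'=15/8
back: M1=15/8
M: M0=0, M1=15/8, M2=0
seg 0: a=2, c=M0/2=0, d=(M1−M0)/(6·2)=5/32, b=Δ0−h0·(2M0+M1)/6=-17/8
seg 1: a=-1, c=M1/2=15/16, d=(M2−M1)/(6·2)=-5/32, b=Δ1−h1·(2M1+M2)/6=-1/4
t_q=5/2 → seg 1, τ=1/2; S=-1+-1/4·τ+15/16·τ²+-5/32·τ³=-233/256

  seg 0: a=2 b=-17/8 c=0 d=5/32
  seg 1: a=-1 b=-1/4 c=15/16 d=-5/32
S(5/2) = -233/256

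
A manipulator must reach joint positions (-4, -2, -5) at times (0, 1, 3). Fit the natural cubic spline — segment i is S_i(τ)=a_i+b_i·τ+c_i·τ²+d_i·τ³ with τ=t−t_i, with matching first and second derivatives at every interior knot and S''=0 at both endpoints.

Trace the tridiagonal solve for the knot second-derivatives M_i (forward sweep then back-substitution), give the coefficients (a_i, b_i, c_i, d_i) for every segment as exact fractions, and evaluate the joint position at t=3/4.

  seg 0: a=-4 b=31/12 c=0 d=-7/12
  seg 1: a=-2 b=5/6 c=-7/4 d=7/24
S(3/4) = -591/256

Δ: Δ0=2, Δ1=-3/2
row 1: diag=6, rhs=-21; c'=1/3, d'=-7/2
back: M1=-7/2
M: M0=0, M1=-7/2, M2=0
seg 0: a=-4, c=M0/2=0, d=(M1−M0)/(6·1)=-7/12, b=Δ0−h0·(2M0+M1)/6=31/12
seg 1: a=-2, c=M1/2=-7/4, d=(M2−M1)/(6·2)=7/24, b=Δ1−h1·(2M1+M2)/6=5/6
t_q=3/4 → seg 0, τ=3/4; S=-4+31/12·τ+0·τ²+-7/12·τ³=-591/256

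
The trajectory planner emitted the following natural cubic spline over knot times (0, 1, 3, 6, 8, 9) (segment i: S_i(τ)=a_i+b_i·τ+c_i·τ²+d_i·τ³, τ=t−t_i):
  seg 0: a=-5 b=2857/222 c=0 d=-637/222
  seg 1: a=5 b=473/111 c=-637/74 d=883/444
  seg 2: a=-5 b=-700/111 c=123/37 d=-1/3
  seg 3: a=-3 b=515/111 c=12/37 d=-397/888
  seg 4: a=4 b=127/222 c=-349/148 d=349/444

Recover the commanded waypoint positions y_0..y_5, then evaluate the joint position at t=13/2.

y_0=-5 y_1=5 y_2=-5 y_3=-3 y_4=4 y_5=3
S(13/2) = -1551/2368

y_0 = S_0(0) = a_0 = -5
y_1 = S_1(0) = a_1 = 5
y_2 = S_2(0) = a_2 = -5
y_3 = S_3(0) = a_3 = -3
y_4 = S_4(0) = a_4 = 4
y_5 = S_4(1) = 3
t_q=13/2 is in segment 3 (τ=1/2); S_3(τ)=-1551/2368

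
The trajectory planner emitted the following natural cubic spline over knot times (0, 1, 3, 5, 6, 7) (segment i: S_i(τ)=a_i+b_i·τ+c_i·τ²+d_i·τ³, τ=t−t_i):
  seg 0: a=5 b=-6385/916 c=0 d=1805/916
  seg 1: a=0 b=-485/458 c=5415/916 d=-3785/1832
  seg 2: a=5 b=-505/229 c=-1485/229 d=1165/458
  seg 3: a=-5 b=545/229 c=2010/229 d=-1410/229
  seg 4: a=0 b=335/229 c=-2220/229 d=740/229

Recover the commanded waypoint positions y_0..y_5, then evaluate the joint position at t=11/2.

y_0=5 y_1=0 y_2=5 y_3=-5 y_4=0 y_5=-5
S(11/2) = -2185/916

y_0 = S_0(0) = a_0 = 5
y_1 = S_1(0) = a_1 = 0
y_2 = S_2(0) = a_2 = 5
y_3 = S_3(0) = a_3 = -5
y_4 = S_4(0) = a_4 = 0
y_5 = S_4(1) = -5
t_q=11/2 is in segment 3 (τ=1/2); S_3(τ)=-2185/916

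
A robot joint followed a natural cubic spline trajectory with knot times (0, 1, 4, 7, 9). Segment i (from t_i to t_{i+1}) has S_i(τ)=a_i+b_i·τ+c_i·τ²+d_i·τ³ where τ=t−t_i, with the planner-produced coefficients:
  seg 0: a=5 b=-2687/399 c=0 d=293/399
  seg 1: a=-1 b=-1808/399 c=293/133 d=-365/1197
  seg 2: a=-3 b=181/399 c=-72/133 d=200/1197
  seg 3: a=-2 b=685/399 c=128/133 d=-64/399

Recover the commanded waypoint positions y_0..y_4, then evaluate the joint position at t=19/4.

y_0 = S_0(0) = a_0 = 5
y_1 = S_1(0) = a_1 = -1
y_2 = S_2(0) = a_2 = -3
y_3 = S_3(0) = a_3 = -2
y_4 = S_3(2) = 4
t_q=19/4 is in segment 2 (τ=3/4); S_2(τ)=-3079/1064

y_0=5 y_1=-1 y_2=-3 y_3=-2 y_4=4
S(19/4) = -3079/1064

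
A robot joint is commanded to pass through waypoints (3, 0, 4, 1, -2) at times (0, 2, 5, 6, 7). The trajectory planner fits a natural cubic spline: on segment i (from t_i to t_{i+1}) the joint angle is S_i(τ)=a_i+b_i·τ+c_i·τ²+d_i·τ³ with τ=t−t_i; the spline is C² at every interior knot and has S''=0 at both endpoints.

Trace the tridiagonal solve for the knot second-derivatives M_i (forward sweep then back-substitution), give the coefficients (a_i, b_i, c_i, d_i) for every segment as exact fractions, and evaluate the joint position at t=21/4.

Δ: Δ0=-3/2, Δ1=4/3, Δ2=-3, Δ3=-3
row 1: diag=10, rhs=17; c'=3/10, d'=17/10
row 2: denom=8−3·3/10=71/10; d'=(-26−3·17/10)/(71/10)=-311/71
row 3: denom=4−1·10/71=274/71; d'=(0−1·-311/71)/(274/71)=311/274
back: M3=311/274
back: M2=-311/71−10/71·311/274=-622/137
back: M1=17/10−3/10·-622/137=839/274
M: M0=0, M1=839/274, M2=-622/137, M3=311/274, M4=0
seg 0: a=3, c=M0/2=0, d=(M1−M0)/(6·2)=839/3288, b=Δ0−h0·(2M0+M1)/6=-1036/411
seg 1: a=0, c=M1/2=839/548, d=(M2−M1)/(6·3)=-2083/4932, b=Δ1−h1·(2M1+M2)/6=445/822
seg 2: a=4, c=M2/2=-311/137, d=(M3−M2)/(6·1)=1555/1644, b=Δ2−h2·(2M2+M3)/6=-2755/1644
seg 3: a=1, c=M3/2=311/548, d=(M4−M3)/(6·1)=-311/1644, b=Δ3−h3·(2M3+M4)/6=-2777/822
t_q=21/4 → seg 2, τ=1/4; S=4+-2755/1644·τ+-311/137·τ²+1555/1644·τ³=121137/35072

  seg 0: a=3 b=-1036/411 c=0 d=839/3288
  seg 1: a=0 b=445/822 c=839/548 d=-2083/4932
  seg 2: a=4 b=-2755/1644 c=-311/137 d=1555/1644
  seg 3: a=1 b=-2777/822 c=311/548 d=-311/1644
S(21/4) = 121137/35072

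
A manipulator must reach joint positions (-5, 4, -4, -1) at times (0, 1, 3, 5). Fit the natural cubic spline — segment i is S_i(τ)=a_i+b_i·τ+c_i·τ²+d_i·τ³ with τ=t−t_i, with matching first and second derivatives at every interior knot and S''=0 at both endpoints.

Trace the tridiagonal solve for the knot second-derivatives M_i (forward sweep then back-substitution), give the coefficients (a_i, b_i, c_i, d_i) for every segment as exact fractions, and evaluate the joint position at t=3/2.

Δ: Δ0=9, Δ1=-4, Δ2=3/2
row 1: diag=6, rhs=-78; c'=1/3, d'=-13
row 2: denom=8−2·1/3=22/3; d'=(33−2·-13)/(22/3)=177/22
back: M2=177/22
back: M1=-13−1/3·177/22=-345/22
M: M0=0, M1=-345/22, M2=177/22, M3=0
seg 0: a=-5, c=M0/2=0, d=(M1−M0)/(6·1)=-115/44, b=Δ0−h0·(2M0+M1)/6=511/44
seg 1: a=4, c=M1/2=-345/44, d=(M2−M1)/(6·2)=87/44, b=Δ1−h1·(2M1+M2)/6=83/22
seg 2: a=-4, c=M2/2=177/44, d=(M3−M2)/(6·2)=-59/88, b=Δ2−h2·(2M2+M3)/6=-85/22
t_q=3/2 → seg 1, τ=1/2; S=4+83/22·τ+-345/44·τ²+87/44·τ³=1469/352

  seg 0: a=-5 b=511/44 c=0 d=-115/44
  seg 1: a=4 b=83/22 c=-345/44 d=87/44
  seg 2: a=-4 b=-85/22 c=177/44 d=-59/88
S(3/2) = 1469/352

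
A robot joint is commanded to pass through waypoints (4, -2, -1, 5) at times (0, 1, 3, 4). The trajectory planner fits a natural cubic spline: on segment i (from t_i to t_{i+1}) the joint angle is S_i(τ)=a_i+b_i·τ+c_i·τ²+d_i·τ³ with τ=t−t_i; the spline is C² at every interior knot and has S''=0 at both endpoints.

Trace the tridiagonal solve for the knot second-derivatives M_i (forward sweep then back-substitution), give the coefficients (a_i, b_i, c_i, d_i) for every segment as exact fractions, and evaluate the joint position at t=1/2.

  seg 0: a=4 b=-55/8 c=0 d=7/8
  seg 1: a=-2 b=-17/4 c=21/8 d=-1/8
  seg 2: a=-1 b=19/4 c=15/8 d=-5/8
S(1/2) = 43/64

Δ: Δ0=-6, Δ1=1/2, Δ2=6
row 1: diag=6, rhs=39; c'=1/3, d'=13/2
row 2: denom=6−2·1/3=16/3; d'=(33−2·13/2)/(16/3)=15/4
back: M2=15/4
back: M1=13/2−1/3·15/4=21/4
M: M0=0, M1=21/4, M2=15/4, M3=0
seg 0: a=4, c=M0/2=0, d=(M1−M0)/(6·1)=7/8, b=Δ0−h0·(2M0+M1)/6=-55/8
seg 1: a=-2, c=M1/2=21/8, d=(M2−M1)/(6·2)=-1/8, b=Δ1−h1·(2M1+M2)/6=-17/4
seg 2: a=-1, c=M2/2=15/8, d=(M3−M2)/(6·1)=-5/8, b=Δ2−h2·(2M2+M3)/6=19/4
t_q=1/2 → seg 0, τ=1/2; S=4+-55/8·τ+0·τ²+7/8·τ³=43/64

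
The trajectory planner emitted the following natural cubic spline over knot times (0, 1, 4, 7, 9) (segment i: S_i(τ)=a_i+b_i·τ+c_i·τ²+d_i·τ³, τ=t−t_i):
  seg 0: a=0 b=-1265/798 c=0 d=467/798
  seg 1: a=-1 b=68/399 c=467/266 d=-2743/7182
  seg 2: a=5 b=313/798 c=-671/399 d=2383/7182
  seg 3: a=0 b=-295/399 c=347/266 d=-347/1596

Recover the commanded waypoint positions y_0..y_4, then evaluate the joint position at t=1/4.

y_0=0 y_1=-1 y_2=5 y_3=0 y_4=2
S(1/4) = -6591/17024

y_0 = S_0(0) = a_0 = 0
y_1 = S_1(0) = a_1 = -1
y_2 = S_2(0) = a_2 = 5
y_3 = S_3(0) = a_3 = 0
y_4 = S_3(2) = 2
t_q=1/4 is in segment 0 (τ=1/4); S_0(τ)=-6591/17024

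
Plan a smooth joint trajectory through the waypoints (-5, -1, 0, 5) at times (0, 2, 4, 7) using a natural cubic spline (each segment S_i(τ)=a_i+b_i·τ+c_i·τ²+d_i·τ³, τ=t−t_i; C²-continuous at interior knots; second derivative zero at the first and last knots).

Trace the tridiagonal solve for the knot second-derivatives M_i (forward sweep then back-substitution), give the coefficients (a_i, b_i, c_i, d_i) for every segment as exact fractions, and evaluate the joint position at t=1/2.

Δ: Δ0=2, Δ1=1/2, Δ2=5/3
row 1: diag=8, rhs=-9; c'=1/4, d'=-9/8
row 2: denom=10−2·1/4=19/2; d'=(7−2·-9/8)/(19/2)=37/38
back: M2=37/38
back: M1=-9/8−1/4·37/38=-26/19
M: M0=0, M1=-26/19, M2=37/38, M3=0
seg 0: a=-5, c=M0/2=0, d=(M1−M0)/(6·2)=-13/114, b=Δ0−h0·(2M0+M1)/6=140/57
seg 1: a=-1, c=M1/2=-13/19, d=(M2−M1)/(6·2)=89/456, b=Δ1−h1·(2M1+M2)/6=62/57
seg 2: a=0, c=M2/2=37/76, d=(M3−M2)/(6·3)=-37/684, b=Δ2−h2·(2M2+M3)/6=79/114
t_q=1/2 → seg 0, τ=1/2; S=-5+140/57·τ+0·τ²+-13/114·τ³=-1151/304

  seg 0: a=-5 b=140/57 c=0 d=-13/114
  seg 1: a=-1 b=62/57 c=-13/19 d=89/456
  seg 2: a=0 b=79/114 c=37/76 d=-37/684
S(1/2) = -1151/304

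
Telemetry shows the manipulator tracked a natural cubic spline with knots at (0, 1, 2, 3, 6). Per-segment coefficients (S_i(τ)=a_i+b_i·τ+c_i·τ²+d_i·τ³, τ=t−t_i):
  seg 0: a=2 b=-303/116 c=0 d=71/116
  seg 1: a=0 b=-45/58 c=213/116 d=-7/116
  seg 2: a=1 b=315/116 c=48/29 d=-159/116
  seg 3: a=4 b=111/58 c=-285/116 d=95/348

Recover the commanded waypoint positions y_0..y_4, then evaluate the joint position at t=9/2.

y_0 = S_0(0) = a_0 = 2
y_1 = S_1(0) = a_1 = 0
y_2 = S_2(0) = a_2 = 1
y_3 = S_3(0) = a_3 = 4
y_4 = S_3(3) = -5
t_q=9/2 is in segment 3 (τ=3/2); S_3(τ)=2101/928

y_0=2 y_1=0 y_2=1 y_3=4 y_4=-5
S(9/2) = 2101/928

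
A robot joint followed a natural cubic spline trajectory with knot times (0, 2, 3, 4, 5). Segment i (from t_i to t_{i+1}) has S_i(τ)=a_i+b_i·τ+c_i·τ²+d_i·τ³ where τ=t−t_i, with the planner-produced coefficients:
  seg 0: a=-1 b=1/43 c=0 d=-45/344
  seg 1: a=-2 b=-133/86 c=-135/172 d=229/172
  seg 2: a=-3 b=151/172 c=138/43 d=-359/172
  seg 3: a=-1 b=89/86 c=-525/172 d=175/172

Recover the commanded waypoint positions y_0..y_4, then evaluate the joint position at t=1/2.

y_0=-1 y_1=-2 y_2=-3 y_3=-1 y_4=-2
S(1/2) = -2765/2752

y_0 = S_0(0) = a_0 = -1
y_1 = S_1(0) = a_1 = -2
y_2 = S_2(0) = a_2 = -3
y_3 = S_3(0) = a_3 = -1
y_4 = S_3(1) = -2
t_q=1/2 is in segment 0 (τ=1/2); S_0(τ)=-2765/2752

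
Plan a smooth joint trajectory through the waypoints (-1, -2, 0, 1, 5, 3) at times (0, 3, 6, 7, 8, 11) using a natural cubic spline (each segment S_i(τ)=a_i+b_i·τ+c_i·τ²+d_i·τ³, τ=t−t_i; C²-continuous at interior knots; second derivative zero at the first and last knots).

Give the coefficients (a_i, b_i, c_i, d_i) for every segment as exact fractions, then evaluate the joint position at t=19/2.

  seg 0: a=-1 b=-584/867 c=0 d=295/7803
  seg 1: a=-2 b=301/867 c=295/867 d=-608/7803
  seg 2: a=0 b=247/867 c=-313/867 d=311/289
  seg 3: a=1 b=2420/867 c=2486/867 d=-1438/867
  seg 4: a=5 b=1026/289 c=-1828/867 d=1828/7803
S(19/2) = 3683/578

Δ: Δ0=-1/3, Δ1=2/3, Δ2=1, Δ3=4, Δ4=-2/3
row 1: diag=12, rhs=6; c'=1/4, d'=1/2
row 2: denom=8−3·1/4=29/4; d'=(2−3·1/2)/(29/4)=2/29
row 3: denom=4−1·4/29=112/29; d'=(18−1·2/29)/(112/29)=65/14
row 4: denom=8−1·29/112=867/112; d'=(-28−1·65/14)/(867/112)=-3656/867
back: M4=-3656/867
back: M3=65/14−29/112·-3656/867=4972/867
back: M2=2/29−4/29·4972/867=-626/867
back: M1=1/2−1/4·-626/867=590/867
M: M0=0, M1=590/867, M2=-626/867, M3=4972/867, M4=-3656/867, M5=0
seg 0: a=-1, c=M0/2=0, d=(M1−M0)/(6·3)=295/7803, b=Δ0−h0·(2M0+M1)/6=-584/867
seg 1: a=-2, c=M1/2=295/867, d=(M2−M1)/(6·3)=-608/7803, b=Δ1−h1·(2M1+M2)/6=301/867
seg 2: a=0, c=M2/2=-313/867, d=(M3−M2)/(6·1)=311/289, b=Δ2−h2·(2M2+M3)/6=247/867
seg 3: a=1, c=M3/2=2486/867, d=(M4−M3)/(6·1)=-1438/867, b=Δ3−h3·(2M3+M4)/6=2420/867
seg 4: a=5, c=M4/2=-1828/867, d=(M5−M4)/(6·3)=1828/7803, b=Δ4−h4·(2M4+M5)/6=1026/289
t_q=19/2 → seg 4, τ=3/2; S=5+1026/289·τ+-1828/867·τ²+1828/7803·τ³=3683/578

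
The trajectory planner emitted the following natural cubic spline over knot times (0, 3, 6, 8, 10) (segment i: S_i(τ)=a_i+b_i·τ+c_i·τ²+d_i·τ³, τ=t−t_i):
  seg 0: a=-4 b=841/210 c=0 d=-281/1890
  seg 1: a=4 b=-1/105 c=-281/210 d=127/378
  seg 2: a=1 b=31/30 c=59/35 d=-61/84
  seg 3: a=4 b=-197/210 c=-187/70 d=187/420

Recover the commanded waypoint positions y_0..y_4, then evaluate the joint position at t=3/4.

y_0=-4 y_1=4 y_2=1 y_3=4 y_4=-5
S(3/4) = -949/896

y_0 = S_0(0) = a_0 = -4
y_1 = S_1(0) = a_1 = 4
y_2 = S_2(0) = a_2 = 1
y_3 = S_3(0) = a_3 = 4
y_4 = S_3(2) = -5
t_q=3/4 is in segment 0 (τ=3/4); S_0(τ)=-949/896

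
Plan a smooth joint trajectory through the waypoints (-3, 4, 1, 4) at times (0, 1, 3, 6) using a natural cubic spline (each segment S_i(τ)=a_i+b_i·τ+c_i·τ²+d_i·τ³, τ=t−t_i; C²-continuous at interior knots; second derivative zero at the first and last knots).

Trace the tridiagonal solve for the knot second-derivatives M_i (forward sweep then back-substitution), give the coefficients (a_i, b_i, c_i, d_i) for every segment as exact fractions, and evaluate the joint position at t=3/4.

Δ: Δ0=7, Δ1=-3/2, Δ2=1
row 1: diag=6, rhs=-51; c'=1/3, d'=-17/2
row 2: denom=10−2·1/3=28/3; d'=(15−2·-17/2)/(28/3)=24/7
back: M2=24/7
back: M1=-17/2−1/3·24/7=-135/14
M: M0=0, M1=-135/14, M2=24/7, M3=0
seg 0: a=-3, c=M0/2=0, d=(M1−M0)/(6·1)=-45/28, b=Δ0−h0·(2M0+M1)/6=241/28
seg 1: a=4, c=M1/2=-135/28, d=(M2−M1)/(6·2)=61/56, b=Δ1−h1·(2M1+M2)/6=53/14
seg 2: a=1, c=M2/2=12/7, d=(M3−M2)/(6·3)=-4/21, b=Δ2−h2·(2M2+M3)/6=-17/7
t_q=3/4 → seg 0, τ=3/4; S=-3+241/28·τ+0·τ²+-45/28·τ³=711/256

  seg 0: a=-3 b=241/28 c=0 d=-45/28
  seg 1: a=4 b=53/14 c=-135/28 d=61/56
  seg 2: a=1 b=-17/7 c=12/7 d=-4/21
S(3/4) = 711/256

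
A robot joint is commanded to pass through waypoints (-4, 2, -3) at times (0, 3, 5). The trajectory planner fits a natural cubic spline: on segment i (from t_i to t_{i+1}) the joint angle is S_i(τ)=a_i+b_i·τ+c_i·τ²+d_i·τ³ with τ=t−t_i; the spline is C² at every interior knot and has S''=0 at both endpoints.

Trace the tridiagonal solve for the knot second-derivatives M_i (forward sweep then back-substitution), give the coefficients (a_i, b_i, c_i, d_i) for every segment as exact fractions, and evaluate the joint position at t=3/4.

Δ: Δ0=2, Δ1=-5/2
row 1: diag=10, rhs=-27; c'=1/5, d'=-27/10
back: M1=-27/10
M: M0=0, M1=-27/10, M2=0
seg 0: a=-4, c=M0/2=0, d=(M1−M0)/(6·3)=-3/20, b=Δ0−h0·(2M0+M1)/6=67/20
seg 1: a=2, c=M1/2=-27/20, d=(M2−M1)/(6·2)=9/40, b=Δ1−h1·(2M1+M2)/6=-7/10
t_q=3/4 → seg 0, τ=3/4; S=-4+67/20·τ+0·τ²+-3/20·τ³=-397/256

  seg 0: a=-4 b=67/20 c=0 d=-3/20
  seg 1: a=2 b=-7/10 c=-27/20 d=9/40
S(3/4) = -397/256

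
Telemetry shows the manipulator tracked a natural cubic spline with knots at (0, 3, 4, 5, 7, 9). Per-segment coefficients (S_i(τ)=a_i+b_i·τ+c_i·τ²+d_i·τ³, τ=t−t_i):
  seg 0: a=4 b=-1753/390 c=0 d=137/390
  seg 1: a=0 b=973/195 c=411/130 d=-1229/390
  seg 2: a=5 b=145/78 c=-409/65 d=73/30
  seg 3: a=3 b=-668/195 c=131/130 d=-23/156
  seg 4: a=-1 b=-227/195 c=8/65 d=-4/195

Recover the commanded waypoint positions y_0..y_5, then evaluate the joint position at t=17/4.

y_0=4 y_1=0 y_2=5 y_3=3 y_4=-1 y_5=-3
S(17/4) = 42511/8320

y_0 = S_0(0) = a_0 = 4
y_1 = S_1(0) = a_1 = 0
y_2 = S_2(0) = a_2 = 5
y_3 = S_3(0) = a_3 = 3
y_4 = S_4(0) = a_4 = -1
y_5 = S_4(2) = -3
t_q=17/4 is in segment 2 (τ=1/4); S_2(τ)=42511/8320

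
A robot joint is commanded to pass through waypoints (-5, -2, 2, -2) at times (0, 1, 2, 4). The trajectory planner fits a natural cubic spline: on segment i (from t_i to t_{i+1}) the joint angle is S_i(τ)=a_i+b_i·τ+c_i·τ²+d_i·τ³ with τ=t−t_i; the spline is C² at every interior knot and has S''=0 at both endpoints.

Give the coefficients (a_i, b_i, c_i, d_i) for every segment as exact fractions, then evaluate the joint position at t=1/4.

  seg 0: a=-5 b=57/23 c=0 d=12/23
  seg 1: a=-2 b=93/23 c=36/23 d=-37/23
  seg 2: a=2 b=54/23 c=-75/23 d=25/46
S(1/4) = -1609/368

Δ: Δ0=3, Δ1=4, Δ2=-2
row 1: diag=4, rhs=6; c'=1/4, d'=3/2
row 2: denom=6−1·1/4=23/4; d'=(-36−1·3/2)/(23/4)=-150/23
back: M2=-150/23
back: M1=3/2−1/4·-150/23=72/23
M: M0=0, M1=72/23, M2=-150/23, M3=0
seg 0: a=-5, c=M0/2=0, d=(M1−M0)/(6·1)=12/23, b=Δ0−h0·(2M0+M1)/6=57/23
seg 1: a=-2, c=M1/2=36/23, d=(M2−M1)/(6·1)=-37/23, b=Δ1−h1·(2M1+M2)/6=93/23
seg 2: a=2, c=M2/2=-75/23, d=(M3−M2)/(6·2)=25/46, b=Δ2−h2·(2M2+M3)/6=54/23
t_q=1/4 → seg 0, τ=1/4; S=-5+57/23·τ+0·τ²+12/23·τ³=-1609/368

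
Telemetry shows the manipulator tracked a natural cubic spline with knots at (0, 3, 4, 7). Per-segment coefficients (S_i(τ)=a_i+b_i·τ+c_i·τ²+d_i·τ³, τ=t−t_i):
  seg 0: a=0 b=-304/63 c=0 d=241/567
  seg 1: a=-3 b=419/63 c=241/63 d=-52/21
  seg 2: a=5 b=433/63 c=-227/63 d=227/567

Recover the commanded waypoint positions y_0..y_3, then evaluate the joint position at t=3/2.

y_0=0 y_1=-3 y_2=5 y_3=4
S(3/2) = -325/56

y_0 = S_0(0) = a_0 = 0
y_1 = S_1(0) = a_1 = -3
y_2 = S_2(0) = a_2 = 5
y_3 = S_2(3) = 4
t_q=3/2 is in segment 0 (τ=3/2); S_0(τ)=-325/56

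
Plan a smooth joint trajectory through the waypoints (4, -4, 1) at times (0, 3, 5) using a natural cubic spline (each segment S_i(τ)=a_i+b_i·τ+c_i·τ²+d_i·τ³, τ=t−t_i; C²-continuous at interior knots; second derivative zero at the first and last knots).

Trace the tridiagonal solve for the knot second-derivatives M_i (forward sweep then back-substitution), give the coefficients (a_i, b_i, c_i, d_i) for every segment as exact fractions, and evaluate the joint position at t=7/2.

Δ: Δ0=-8/3, Δ1=5/2
row 1: diag=10, rhs=31; c'=1/5, d'=31/10
back: M1=31/10
M: M0=0, M1=31/10, M2=0
seg 0: a=4, c=M0/2=0, d=(M1−M0)/(6·3)=31/180, b=Δ0−h0·(2M0+M1)/6=-253/60
seg 1: a=-4, c=M1/2=31/20, d=(M2−M1)/(6·2)=-31/120, b=Δ1−h1·(2M1+M2)/6=13/30
t_q=7/2 → seg 1, τ=1/2; S=-4+13/30·τ+31/20·τ²+-31/120·τ³=-1097/320

  seg 0: a=4 b=-253/60 c=0 d=31/180
  seg 1: a=-4 b=13/30 c=31/20 d=-31/120
S(7/2) = -1097/320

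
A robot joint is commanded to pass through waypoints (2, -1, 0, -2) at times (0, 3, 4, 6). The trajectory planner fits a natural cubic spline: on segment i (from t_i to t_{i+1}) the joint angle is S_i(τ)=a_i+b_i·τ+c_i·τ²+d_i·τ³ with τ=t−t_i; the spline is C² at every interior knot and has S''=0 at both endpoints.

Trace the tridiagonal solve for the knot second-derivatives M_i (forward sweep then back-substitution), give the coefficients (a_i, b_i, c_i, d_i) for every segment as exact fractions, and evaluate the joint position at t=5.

Δ: Δ0=-1, Δ1=1, Δ2=-1
row 1: diag=8, rhs=12; c'=1/8, d'=3/2
row 2: denom=6−1·1/8=47/8; d'=(-12−1·3/2)/(47/8)=-108/47
back: M2=-108/47
back: M1=3/2−1/8·-108/47=84/47
M: M0=0, M1=84/47, M2=-108/47, M3=0
seg 0: a=2, c=M0/2=0, d=(M1−M0)/(6·3)=14/141, b=Δ0−h0·(2M0+M1)/6=-89/47
seg 1: a=-1, c=M1/2=42/47, d=(M2−M1)/(6·1)=-32/47, b=Δ1−h1·(2M1+M2)/6=37/47
seg 2: a=0, c=M2/2=-54/47, d=(M3−M2)/(6·2)=9/47, b=Δ2−h2·(2M2+M3)/6=25/47
t_q=5 → seg 2, τ=1; S=0+25/47·τ+-54/47·τ²+9/47·τ³=-20/47

  seg 0: a=2 b=-89/47 c=0 d=14/141
  seg 1: a=-1 b=37/47 c=42/47 d=-32/47
  seg 2: a=0 b=25/47 c=-54/47 d=9/47
S(5) = -20/47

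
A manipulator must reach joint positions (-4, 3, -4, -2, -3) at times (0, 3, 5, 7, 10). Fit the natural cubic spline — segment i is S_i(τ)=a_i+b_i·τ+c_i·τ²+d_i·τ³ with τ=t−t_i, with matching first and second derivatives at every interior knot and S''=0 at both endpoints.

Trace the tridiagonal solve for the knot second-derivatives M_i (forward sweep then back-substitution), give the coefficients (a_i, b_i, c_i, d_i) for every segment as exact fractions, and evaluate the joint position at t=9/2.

  seg 0: a=-4 b=206/45 c=0 d=-101/405
  seg 1: a=3 b=-97/45 c=-101/45 d=283/360
  seg 2: a=-4 b=-17/10 c=89/36 d=-101/180
  seg 3: a=-2 b=131/90 c=-161/180 d=161/1620
S(9/2) = -505/192

Δ: Δ0=7/3, Δ1=-7/2, Δ2=1, Δ3=-1/3
row 1: diag=10, rhs=-35; c'=1/5, d'=-7/2
row 2: denom=8−2·1/5=38/5; d'=(27−2·-7/2)/(38/5)=85/19
row 3: denom=10−2·5/19=180/19; d'=(-8−2·85/19)/(180/19)=-161/90
back: M3=-161/90
back: M2=85/19−5/19·-161/90=89/18
back: M1=-7/2−1/5·89/18=-202/45
M: M0=0, M1=-202/45, M2=89/18, M3=-161/90, M4=0
seg 0: a=-4, c=M0/2=0, d=(M1−M0)/(6·3)=-101/405, b=Δ0−h0·(2M0+M1)/6=206/45
seg 1: a=3, c=M1/2=-101/45, d=(M2−M1)/(6·2)=283/360, b=Δ1−h1·(2M1+M2)/6=-97/45
seg 2: a=-4, c=M2/2=89/36, d=(M3−M2)/(6·2)=-101/180, b=Δ2−h2·(2M2+M3)/6=-17/10
seg 3: a=-2, c=M3/2=-161/180, d=(M4−M3)/(6·3)=161/1620, b=Δ3−h3·(2M3+M4)/6=131/90
t_q=9/2 → seg 1, τ=3/2; S=3+-97/45·τ+-101/45·τ²+283/360·τ³=-505/192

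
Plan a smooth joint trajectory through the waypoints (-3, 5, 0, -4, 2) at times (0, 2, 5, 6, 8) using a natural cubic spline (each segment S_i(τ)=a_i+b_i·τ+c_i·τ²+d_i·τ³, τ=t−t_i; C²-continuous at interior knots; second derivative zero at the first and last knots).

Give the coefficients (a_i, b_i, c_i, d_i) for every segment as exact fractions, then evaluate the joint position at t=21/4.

  seg 0: a=-3 b=1553/312 c=0 d=-305/1248
  seg 1: a=5 b=319/156 c=-305/208 d=11/144
  seg 2: a=0 b=-2927/624 c=-81/104 d=917/624
  seg 3: a=-4 b=-287/156 c=755/208 d=-755/1248
S(21/4) = -15953/13312

Δ: Δ0=4, Δ1=-5/3, Δ2=-4, Δ3=3
row 1: diag=10, rhs=-34; c'=3/10, d'=-17/5
row 2: denom=8−3·3/10=71/10; d'=(-14−3·-17/5)/(71/10)=-38/71
row 3: denom=6−1·10/71=416/71; d'=(42−1·-38/71)/(416/71)=755/104
back: M3=755/104
back: M2=-38/71−10/71·755/104=-81/52
back: M1=-17/5−3/10·-81/52=-305/104
M: M0=0, M1=-305/104, M2=-81/52, M3=755/104, M4=0
seg 0: a=-3, c=M0/2=0, d=(M1−M0)/(6·2)=-305/1248, b=Δ0−h0·(2M0+M1)/6=1553/312
seg 1: a=5, c=M1/2=-305/208, d=(M2−M1)/(6·3)=11/144, b=Δ1−h1·(2M1+M2)/6=319/156
seg 2: a=0, c=M2/2=-81/104, d=(M3−M2)/(6·1)=917/624, b=Δ2−h2·(2M2+M3)/6=-2927/624
seg 3: a=-4, c=M3/2=755/208, d=(M4−M3)/(6·2)=-755/1248, b=Δ3−h3·(2M3+M4)/6=-287/156
t_q=21/4 → seg 2, τ=1/4; S=0+-2927/624·τ+-81/104·τ²+917/624·τ³=-15953/13312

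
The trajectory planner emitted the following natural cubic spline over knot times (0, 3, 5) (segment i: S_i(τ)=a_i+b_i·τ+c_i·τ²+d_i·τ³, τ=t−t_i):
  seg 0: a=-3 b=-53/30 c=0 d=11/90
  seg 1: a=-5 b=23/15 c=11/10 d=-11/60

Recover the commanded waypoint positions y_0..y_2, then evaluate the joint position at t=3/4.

y_0=-3 y_1=-5 y_2=1
S(3/4) = -547/128

y_0 = S_0(0) = a_0 = -3
y_1 = S_1(0) = a_1 = -5
y_2 = S_1(2) = 1
t_q=3/4 is in segment 0 (τ=3/4); S_0(τ)=-547/128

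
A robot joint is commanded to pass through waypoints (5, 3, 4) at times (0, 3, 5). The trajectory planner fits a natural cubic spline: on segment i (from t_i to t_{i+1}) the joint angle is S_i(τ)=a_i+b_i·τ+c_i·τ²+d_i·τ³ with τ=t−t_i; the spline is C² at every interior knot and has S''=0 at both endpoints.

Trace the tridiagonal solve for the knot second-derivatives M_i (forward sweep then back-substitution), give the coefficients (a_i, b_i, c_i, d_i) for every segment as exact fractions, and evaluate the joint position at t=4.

Δ: Δ0=-2/3, Δ1=1/2
row 1: diag=10, rhs=7; c'=1/5, d'=7/10
back: M1=7/10
M: M0=0, M1=7/10, M2=0
seg 0: a=5, c=M0/2=0, d=(M1−M0)/(6·3)=7/180, b=Δ0−h0·(2M0+M1)/6=-61/60
seg 1: a=3, c=M1/2=7/20, d=(M2−M1)/(6·2)=-7/120, b=Δ1−h1·(2M1+M2)/6=1/30
t_q=4 → seg 1, τ=1; S=3+1/30·τ+7/20·τ²+-7/120·τ³=133/40

  seg 0: a=5 b=-61/60 c=0 d=7/180
  seg 1: a=3 b=1/30 c=7/20 d=-7/120
S(4) = 133/40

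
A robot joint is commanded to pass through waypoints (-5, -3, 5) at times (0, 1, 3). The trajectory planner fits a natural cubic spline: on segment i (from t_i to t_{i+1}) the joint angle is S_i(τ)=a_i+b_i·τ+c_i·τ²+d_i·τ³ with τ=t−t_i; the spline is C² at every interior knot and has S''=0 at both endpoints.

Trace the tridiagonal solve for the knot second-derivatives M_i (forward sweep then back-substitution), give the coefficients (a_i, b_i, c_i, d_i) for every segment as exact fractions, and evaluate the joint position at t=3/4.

  seg 0: a=-5 b=5/3 c=0 d=1/3
  seg 1: a=-3 b=8/3 c=1 d=-1/6
S(3/4) = -231/64

Δ: Δ0=2, Δ1=4
row 1: diag=6, rhs=12; c'=1/3, d'=2
back: M1=2
M: M0=0, M1=2, M2=0
seg 0: a=-5, c=M0/2=0, d=(M1−M0)/(6·1)=1/3, b=Δ0−h0·(2M0+M1)/6=5/3
seg 1: a=-3, c=M1/2=1, d=(M2−M1)/(6·2)=-1/6, b=Δ1−h1·(2M1+M2)/6=8/3
t_q=3/4 → seg 0, τ=3/4; S=-5+5/3·τ+0·τ²+1/3·τ³=-231/64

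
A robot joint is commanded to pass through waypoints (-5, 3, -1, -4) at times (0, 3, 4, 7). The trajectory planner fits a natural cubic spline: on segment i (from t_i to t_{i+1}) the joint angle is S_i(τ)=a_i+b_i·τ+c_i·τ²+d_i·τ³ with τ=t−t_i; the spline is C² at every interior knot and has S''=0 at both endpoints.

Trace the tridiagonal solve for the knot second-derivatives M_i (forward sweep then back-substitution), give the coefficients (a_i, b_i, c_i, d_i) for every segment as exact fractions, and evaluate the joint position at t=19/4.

  seg 0: a=-5 b=337/63 c=0 d=-169/567
  seg 1: a=3 b=-170/63 c=-169/63 d=29/21
  seg 2: a=-1 b=-247/63 c=92/63 d=-92/567
S(19/4) = -51/16

Δ: Δ0=8/3, Δ1=-4, Δ2=-1
row 1: diag=8, rhs=-40; c'=1/8, d'=-5
row 2: denom=8−1·1/8=63/8; d'=(18−1·-5)/(63/8)=184/63
back: M2=184/63
back: M1=-5−1/8·184/63=-338/63
M: M0=0, M1=-338/63, M2=184/63, M3=0
seg 0: a=-5, c=M0/2=0, d=(M1−M0)/(6·3)=-169/567, b=Δ0−h0·(2M0+M1)/6=337/63
seg 1: a=3, c=M1/2=-169/63, d=(M2−M1)/(6·1)=29/21, b=Δ1−h1·(2M1+M2)/6=-170/63
seg 2: a=-1, c=M2/2=92/63, d=(M3−M2)/(6·3)=-92/567, b=Δ2−h2·(2M2+M3)/6=-247/63
t_q=19/4 → seg 2, τ=3/4; S=-1+-247/63·τ+92/63·τ²+-92/567·τ³=-51/16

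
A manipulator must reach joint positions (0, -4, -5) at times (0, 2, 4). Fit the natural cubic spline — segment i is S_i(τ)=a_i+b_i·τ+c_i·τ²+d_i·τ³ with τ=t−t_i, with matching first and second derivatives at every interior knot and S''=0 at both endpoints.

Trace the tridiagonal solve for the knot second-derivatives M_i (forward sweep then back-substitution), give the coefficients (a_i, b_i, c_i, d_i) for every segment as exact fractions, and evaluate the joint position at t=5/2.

Δ: Δ0=-2, Δ1=-1/2
row 1: diag=8, rhs=9; c'=1/4, d'=9/8
back: M1=9/8
M: M0=0, M1=9/8, M2=0
seg 0: a=0, c=M0/2=0, d=(M1−M0)/(6·2)=3/32, b=Δ0−h0·(2M0+M1)/6=-19/8
seg 1: a=-4, c=M1/2=9/16, d=(M2−M1)/(6·2)=-3/32, b=Δ1−h1·(2M1+M2)/6=-5/4
t_q=5/2 → seg 1, τ=1/2; S=-4+-5/4·τ+9/16·τ²+-3/32·τ³=-1151/256

  seg 0: a=0 b=-19/8 c=0 d=3/32
  seg 1: a=-4 b=-5/4 c=9/16 d=-3/32
S(5/2) = -1151/256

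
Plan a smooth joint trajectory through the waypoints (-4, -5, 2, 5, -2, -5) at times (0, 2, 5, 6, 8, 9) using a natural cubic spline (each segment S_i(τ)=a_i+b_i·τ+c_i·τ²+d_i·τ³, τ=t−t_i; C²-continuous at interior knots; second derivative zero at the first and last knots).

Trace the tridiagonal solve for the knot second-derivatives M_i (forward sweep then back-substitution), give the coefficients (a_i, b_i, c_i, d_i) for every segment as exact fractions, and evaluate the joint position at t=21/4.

  seg 0: a=-4 b=-1616/1659 c=0 d=1573/13272
  seg 1: a=-5 b=1487/3318 c=1573/2212 d=-61/2212
  seg 2: a=2 b=26347/6636 c=256/553 d=-9511/6636
  seg 3: a=5 b=1979/3318 c=-8487/2212 d=11869/13272
  seg 4: a=-2 b=-6668/1659 c=1691/1106 d=-1691/3318
S(21/4) = 424579/141568

Δ: Δ0=-1/2, Δ1=7/3, Δ2=3, Δ3=-7/2, Δ4=-3
row 1: diag=10, rhs=17; c'=3/10, d'=17/10
row 2: denom=8−3·3/10=71/10; d'=(4−3·17/10)/(71/10)=-11/71
row 3: denom=6−1·10/71=416/71; d'=(-39−1·-11/71)/(416/71)=-1379/208
row 4: denom=6−2·71/208=553/104; d'=(3−2·-1379/208)/(553/104)=1691/553
back: M4=1691/553
back: M3=-1379/208−71/208·1691/553=-8487/1106
back: M2=-11/71−10/71·-8487/1106=512/553
back: M1=17/10−3/10·512/553=1573/1106
M: M0=0, M1=1573/1106, M2=512/553, M3=-8487/1106, M4=1691/553, M5=0
seg 0: a=-4, c=M0/2=0, d=(M1−M0)/(6·2)=1573/13272, b=Δ0−h0·(2M0+M1)/6=-1616/1659
seg 1: a=-5, c=M1/2=1573/2212, d=(M2−M1)/(6·3)=-61/2212, b=Δ1−h1·(2M1+M2)/6=1487/3318
seg 2: a=2, c=M2/2=256/553, d=(M3−M2)/(6·1)=-9511/6636, b=Δ2−h2·(2M2+M3)/6=26347/6636
seg 3: a=5, c=M3/2=-8487/2212, d=(M4−M3)/(6·2)=11869/13272, b=Δ3−h3·(2M3+M4)/6=1979/3318
seg 4: a=-2, c=M4/2=1691/1106, d=(M5−M4)/(6·1)=-1691/3318, b=Δ4−h4·(2M4+M5)/6=-6668/1659
t_q=21/4 → seg 2, τ=1/4; S=2+26347/6636·τ+256/553·τ²+-9511/6636·τ³=424579/141568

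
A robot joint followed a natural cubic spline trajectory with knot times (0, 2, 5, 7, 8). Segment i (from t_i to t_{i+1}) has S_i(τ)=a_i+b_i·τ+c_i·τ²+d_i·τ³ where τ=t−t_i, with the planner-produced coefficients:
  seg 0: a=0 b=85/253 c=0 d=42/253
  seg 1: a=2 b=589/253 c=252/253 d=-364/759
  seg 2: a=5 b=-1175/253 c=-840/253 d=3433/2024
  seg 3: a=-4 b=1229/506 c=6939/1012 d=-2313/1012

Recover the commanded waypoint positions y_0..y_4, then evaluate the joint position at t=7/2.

y_0 = S_0(0) = a_0 = 0
y_1 = S_1(0) = a_1 = 2
y_2 = S_2(0) = a_2 = 5
y_3 = S_3(0) = a_3 = -4
y_4 = S_3(1) = 3
t_q=7/2 is in segment 1 (τ=3/2); S_1(τ)=1547/253

y_0=0 y_1=2 y_2=5 y_3=-4 y_4=3
S(7/2) = 1547/253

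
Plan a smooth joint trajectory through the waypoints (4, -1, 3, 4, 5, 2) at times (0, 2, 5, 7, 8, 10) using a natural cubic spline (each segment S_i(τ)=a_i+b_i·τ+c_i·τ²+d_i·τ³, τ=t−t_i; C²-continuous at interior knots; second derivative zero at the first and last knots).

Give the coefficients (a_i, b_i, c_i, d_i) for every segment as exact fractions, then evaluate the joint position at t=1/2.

Δ: Δ0=-5/2, Δ1=4/3, Δ2=1/2, Δ3=1, Δ4=-3/2
row 1: diag=10, rhs=23; c'=3/10, d'=23/10
row 2: denom=10−3·3/10=91/10; d'=(-5−3·23/10)/(91/10)=-17/13
row 3: denom=6−2·20/91=506/91; d'=(3−2·-17/13)/(506/91)=511/506
row 4: denom=6−1·91/506=2945/506; d'=(-15−1·511/506)/(2945/506)=-8101/2945
back: M4=-8101/2945
back: M3=511/506−91/506·-8101/2945=4431/2945
back: M2=-17/13−20/91·4431/2945=-965/589
back: M1=23/10−3/10·-965/589=8221/2945
M: M0=0, M1=8221/2945, M2=-965/589, M3=4431/2945, M4=-8101/2945, M5=0
seg 0: a=4, c=M0/2=0, d=(M1−M0)/(6·2)=8221/35340, b=Δ0−h0·(2M0+M1)/6=-60617/17670
seg 1: a=-1, c=M1/2=8221/5890, d=(M2−M1)/(6·3)=-6523/26505, b=Δ1−h1·(2M1+M2)/6=-11291/17670
seg 2: a=3, c=M2/2=-965/1178, d=(M3−M2)/(6·2)=2314/8835, b=Δ2−h2·(2M2+M3)/6=19273/17670
seg 3: a=4, c=M3/2=4431/5890, d=(M4−M3)/(6·1)=-6266/8835, b=Δ3−h3·(2M3+M4)/6=16909/17670
seg 4: a=5, c=M4/2=-8101/5890, d=(M5−M4)/(6·2)=8101/35340, b=Δ4−h4·(2M4+M5)/6=5899/17670
t_q=1/2 → seg 0, τ=1/2; S=4+-60617/17670·τ+0·τ²+8221/35340·τ³=43611/18848

  seg 0: a=4 b=-60617/17670 c=0 d=8221/35340
  seg 1: a=-1 b=-11291/17670 c=8221/5890 d=-6523/26505
  seg 2: a=3 b=19273/17670 c=-965/1178 d=2314/8835
  seg 3: a=4 b=16909/17670 c=4431/5890 d=-6266/8835
  seg 4: a=5 b=5899/17670 c=-8101/5890 d=8101/35340
S(1/2) = 43611/18848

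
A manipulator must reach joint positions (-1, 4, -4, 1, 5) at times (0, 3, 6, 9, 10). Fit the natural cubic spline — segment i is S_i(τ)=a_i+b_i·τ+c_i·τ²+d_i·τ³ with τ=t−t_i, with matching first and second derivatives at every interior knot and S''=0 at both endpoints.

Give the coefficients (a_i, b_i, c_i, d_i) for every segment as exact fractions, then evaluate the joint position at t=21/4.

Δ: Δ0=5/3, Δ1=-8/3, Δ2=5/3, Δ3=4
row 1: diag=12, rhs=-26; c'=1/4, d'=-13/6
row 2: denom=12−3·1/4=45/4; d'=(26−3·-13/6)/(45/4)=26/9
row 3: denom=8−3·4/15=36/5; d'=(14−3·26/9)/(36/5)=20/27
back: M3=20/27
back: M2=26/9−4/15·20/27=218/81
back: M1=-13/6−1/4·218/81=-230/81
M: M0=0, M1=-230/81, M2=218/81, M3=20/27, M4=0
seg 0: a=-1, c=M0/2=0, d=(M1−M0)/(6·3)=-115/729, b=Δ0−h0·(2M0+M1)/6=250/81
seg 1: a=4, c=M1/2=-115/81, d=(M2−M1)/(6·3)=224/729, b=Δ1−h1·(2M1+M2)/6=-95/81
seg 2: a=-4, c=M2/2=109/81, d=(M3−M2)/(6·3)=-79/729, b=Δ2−h2·(2M2+M3)/6=-113/81
seg 3: a=1, c=M3/2=10/27, d=(M4−M3)/(6·1)=-10/81, b=Δ3−h3·(2M3+M4)/6=304/81
t_q=21/4 → seg 1, τ=9/4; S=4+-95/81·τ+-115/81·τ²+224/729·τ³=-335/144

  seg 0: a=-1 b=250/81 c=0 d=-115/729
  seg 1: a=4 b=-95/81 c=-115/81 d=224/729
  seg 2: a=-4 b=-113/81 c=109/81 d=-79/729
  seg 3: a=1 b=304/81 c=10/27 d=-10/81
S(21/4) = -335/144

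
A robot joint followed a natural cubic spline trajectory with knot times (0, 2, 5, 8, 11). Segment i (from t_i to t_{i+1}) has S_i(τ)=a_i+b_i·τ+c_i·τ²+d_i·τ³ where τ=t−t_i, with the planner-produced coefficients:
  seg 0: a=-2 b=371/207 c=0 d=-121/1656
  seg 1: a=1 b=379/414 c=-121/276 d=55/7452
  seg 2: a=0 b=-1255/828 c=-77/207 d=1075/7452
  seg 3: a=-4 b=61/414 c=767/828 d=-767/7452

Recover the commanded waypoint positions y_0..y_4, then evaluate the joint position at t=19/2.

y_0 = S_0(0) = a_0 = -2
y_1 = S_1(0) = a_1 = 1
y_2 = S_2(0) = a_2 = 0
y_3 = S_3(0) = a_3 = -4
y_4 = S_3(3) = 2
t_q=19/2 is in segment 3 (τ=3/2); S_3(τ)=-1503/736

y_0=-2 y_1=1 y_2=0 y_3=-4 y_4=2
S(19/2) = -1503/736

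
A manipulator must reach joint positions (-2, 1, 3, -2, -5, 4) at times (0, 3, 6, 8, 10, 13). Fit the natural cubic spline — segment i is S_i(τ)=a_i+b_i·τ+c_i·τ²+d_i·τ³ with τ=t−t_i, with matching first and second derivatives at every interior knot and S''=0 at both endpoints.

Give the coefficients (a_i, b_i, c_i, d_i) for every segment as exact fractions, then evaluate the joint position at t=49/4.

Δ: Δ0=1, Δ1=2/3, Δ2=-5/2, Δ3=-3/2, Δ4=3
row 1: diag=12, rhs=-2; c'=1/4, d'=-1/6
row 2: denom=10−3·1/4=37/4; d'=(-19−3·-1/6)/(37/4)=-2
row 3: denom=8−2·8/37=280/37; d'=(6−2·-2)/(280/37)=37/28
row 4: denom=10−2·37/140=663/70; d'=(27−2·37/28)/(663/70)=1705/663
back: M4=1705/663
back: M3=37/28−37/140·1705/663=851/1326
back: M2=-2−8/37·851/1326=-1418/663
back: M1=-1/6−1/4·-1418/663=244/663
M: M0=0, M1=244/663, M2=-1418/663, M3=851/1326, M4=1705/663, M5=0
seg 0: a=-2, c=M0/2=0, d=(M1−M0)/(6·3)=122/5967, b=Δ0−h0·(2M0+M1)/6=541/663
seg 1: a=1, c=M1/2=122/663, d=(M2−M1)/(6·3)=-277/1989, b=Δ1−h1·(2M1+M2)/6=907/663
seg 2: a=3, c=M2/2=-709/663, d=(M3−M2)/(6·2)=1229/5304, b=Δ2−h2·(2M2+M3)/6=-854/663
seg 3: a=-2, c=M3/2=851/2652, d=(M4−M3)/(6·2)=853/5304, b=Δ3−h3·(2M3+M4)/6=-1231/442
seg 4: a=-5, c=M4/2=1705/1326, d=(M5−M4)/(6·3)=-1705/11934, b=Δ4−h4·(2M4+M5)/6=284/663
t_q=49/4 → seg 4, τ=9/4; S=-5+284/663·τ+1705/1326·τ²+-1705/11934·τ³=23929/28288

  seg 0: a=-2 b=541/663 c=0 d=122/5967
  seg 1: a=1 b=907/663 c=122/663 d=-277/1989
  seg 2: a=3 b=-854/663 c=-709/663 d=1229/5304
  seg 3: a=-2 b=-1231/442 c=851/2652 d=853/5304
  seg 4: a=-5 b=284/663 c=1705/1326 d=-1705/11934
S(49/4) = 23929/28288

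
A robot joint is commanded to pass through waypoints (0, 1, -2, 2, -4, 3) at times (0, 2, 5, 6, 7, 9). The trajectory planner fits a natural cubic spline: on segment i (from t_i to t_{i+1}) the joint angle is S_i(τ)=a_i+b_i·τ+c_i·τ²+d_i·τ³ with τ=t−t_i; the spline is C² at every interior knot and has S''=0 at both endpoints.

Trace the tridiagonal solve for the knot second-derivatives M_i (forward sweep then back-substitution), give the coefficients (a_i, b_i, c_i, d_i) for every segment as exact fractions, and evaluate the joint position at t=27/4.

  seg 0: a=0 b=4855/3146 c=0 d=-1641/6292
  seg 1: a=1 b=-4991/3146 c=-4923/3146 d=71/121
  seg 2: a=-2 b=15313/3146 c=11691/3146 d=-7210/1573
  seg 3: a=2 b=-415/286 c=-31569/3146 d=8629/1573
  seg 4: a=-4 b=-15929/3146 c=20205/3146 d=-6735/6292
S(27/4) = -243475/100672

Δ: Δ0=1/2, Δ1=-1, Δ2=4, Δ3=-6, Δ4=7/2
row 1: diag=10, rhs=-9; c'=3/10, d'=-9/10
row 2: denom=8−3·3/10=71/10; d'=(30−3·-9/10)/(71/10)=327/71
row 3: denom=4−1·10/71=274/71; d'=(-60−1·327/71)/(274/71)=-4587/274
row 4: denom=6−1·71/274=1573/274; d'=(57−1·-4587/274)/(1573/274)=20205/1573
back: M4=20205/1573
back: M3=-4587/274−71/274·20205/1573=-31569/1573
back: M2=327/71−10/71·-31569/1573=11691/1573
back: M1=-9/10−3/10·11691/1573=-4923/1573
M: M0=0, M1=-4923/1573, M2=11691/1573, M3=-31569/1573, M4=20205/1573, M5=0
seg 0: a=0, c=M0/2=0, d=(M1−M0)/(6·2)=-1641/6292, b=Δ0−h0·(2M0+M1)/6=4855/3146
seg 1: a=1, c=M1/2=-4923/3146, d=(M2−M1)/(6·3)=71/121, b=Δ1−h1·(2M1+M2)/6=-4991/3146
seg 2: a=-2, c=M2/2=11691/3146, d=(M3−M2)/(6·1)=-7210/1573, b=Δ2−h2·(2M2+M3)/6=15313/3146
seg 3: a=2, c=M3/2=-31569/3146, d=(M4−M3)/(6·1)=8629/1573, b=Δ3−h3·(2M3+M4)/6=-415/286
seg 4: a=-4, c=M4/2=20205/3146, d=(M5−M4)/(6·2)=-6735/6292, b=Δ4−h4·(2M4+M5)/6=-15929/3146
t_q=27/4 → seg 3, τ=3/4; S=2+-415/286·τ+-31569/3146·τ²+8629/1573·τ³=-243475/100672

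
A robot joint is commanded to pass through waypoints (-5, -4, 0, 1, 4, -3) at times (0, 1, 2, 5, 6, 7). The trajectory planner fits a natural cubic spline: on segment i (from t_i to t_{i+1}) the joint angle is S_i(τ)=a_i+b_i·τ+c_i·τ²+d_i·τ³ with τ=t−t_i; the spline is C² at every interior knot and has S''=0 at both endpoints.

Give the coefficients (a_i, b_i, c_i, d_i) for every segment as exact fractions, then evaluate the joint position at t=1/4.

Δ: Δ0=1, Δ1=4, Δ2=1/3, Δ3=3, Δ4=-7
row 1: diag=4, rhs=18; c'=1/4, d'=9/2
row 2: denom=8−1·1/4=31/4; d'=(-22−1·9/2)/(31/4)=-106/31
row 3: denom=8−3·12/31=212/31; d'=(16−3·-106/31)/(212/31)=407/106
row 4: denom=4−1·31/212=817/212; d'=(-60−1·407/106)/(817/212)=-13534/817
back: M4=-13534/817
back: M3=407/106−31/212·-13534/817=5116/817
back: M2=-106/31−12/31·5116/817=-4774/817
back: M1=9/2−1/4·-4774/817=4870/817
M: M0=0, M1=4870/817, M2=-4774/817, M3=5116/817, M4=-13534/817, M5=0
seg 0: a=-5, c=M0/2=0, d=(M1−M0)/(6·1)=2435/2451, b=Δ0−h0·(2M0+M1)/6=16/2451
seg 1: a=-4, c=M1/2=2435/817, d=(M2−M1)/(6·1)=-4822/2451, b=Δ1−h1·(2M1+M2)/6=7321/2451
seg 2: a=0, c=M2/2=-2387/817, d=(M3−M2)/(6·3)=115/171, b=Δ2−h2·(2M2+M3)/6=7465/2451
seg 3: a=1, c=M3/2=2558/817, d=(M4−M3)/(6·1)=-9325/2451, b=Δ3−h3·(2M3+M4)/6=9004/2451
seg 4: a=4, c=M4/2=-6767/817, d=(M5−M4)/(6·1)=6767/2451, b=Δ4−h4·(2M4+M5)/6=-3623/2451
t_q=1/4 → seg 0, τ=1/4; S=-5+16/2451·τ+0·τ²+2435/2451·τ³=-260543/52288

  seg 0: a=-5 b=16/2451 c=0 d=2435/2451
  seg 1: a=-4 b=7321/2451 c=2435/817 d=-4822/2451
  seg 2: a=0 b=7465/2451 c=-2387/817 d=115/171
  seg 3: a=1 b=9004/2451 c=2558/817 d=-9325/2451
  seg 4: a=4 b=-3623/2451 c=-6767/817 d=6767/2451
S(1/4) = -260543/52288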